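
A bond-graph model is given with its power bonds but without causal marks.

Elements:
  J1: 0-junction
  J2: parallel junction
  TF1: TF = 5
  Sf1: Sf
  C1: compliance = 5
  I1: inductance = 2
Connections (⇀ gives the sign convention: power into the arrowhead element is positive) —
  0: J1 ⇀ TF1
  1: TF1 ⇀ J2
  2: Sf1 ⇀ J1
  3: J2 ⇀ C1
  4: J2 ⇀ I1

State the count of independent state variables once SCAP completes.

2  (C1, I1 all integral)

b2 →Sf1  (Sf1 fixes flow; stroke at Sf1)
b0 →J1  (only one effort-in slot at J1)
b1 →TF1  (through TF1, causality passes straight; one stroke at TF1)
b3 →J2  (C1: C, integral causality)
b4 →I1  (J2 effort already set via bond 3)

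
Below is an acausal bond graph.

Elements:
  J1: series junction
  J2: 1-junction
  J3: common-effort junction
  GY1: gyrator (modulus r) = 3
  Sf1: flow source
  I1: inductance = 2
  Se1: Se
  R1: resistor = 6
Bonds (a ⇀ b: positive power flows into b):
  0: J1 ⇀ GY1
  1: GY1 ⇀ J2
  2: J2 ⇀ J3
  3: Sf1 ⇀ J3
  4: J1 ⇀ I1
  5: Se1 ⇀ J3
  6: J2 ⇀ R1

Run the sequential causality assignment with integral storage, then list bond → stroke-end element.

bond 3 →Sf1  (Sf1 (Sf) sets flow on bond)
bond 5 →J3  (Se1 (Se) sets effort on bond)
bond 2 →J2  (common-e at J3 fixed by 5)
bond 4 →I1  (I1 outputs flow p/I1)
bond 0 →J1  (1-jn J1 has f-setter on 4)
bond 1 →J2  (GY GY1: same side as bond 0)
bond 6 →R1  (J2: last free bond brings flow in)

bond 0 →J1
bond 1 →J2
bond 2 →J2
bond 3 →Sf1
bond 4 →I1
bond 5 →J3
bond 6 →R1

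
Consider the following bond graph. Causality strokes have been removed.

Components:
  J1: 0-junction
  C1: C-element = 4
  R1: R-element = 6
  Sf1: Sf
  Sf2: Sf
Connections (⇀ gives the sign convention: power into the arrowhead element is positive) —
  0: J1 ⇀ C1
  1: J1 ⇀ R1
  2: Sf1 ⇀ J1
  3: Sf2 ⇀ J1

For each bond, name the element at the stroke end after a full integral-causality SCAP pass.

b0 →J1
b1 →R1
b2 →Sf1
b3 →Sf2

β2 →Sf1  (Sf1: flow source, stroke at near end)
β3 →Sf2  (Sf2 fixes flow; stroke at Sf2)
β0 →J1  (C1 outputs effort q/C1)
β1 →R1  (J1 effort already set via bond 0)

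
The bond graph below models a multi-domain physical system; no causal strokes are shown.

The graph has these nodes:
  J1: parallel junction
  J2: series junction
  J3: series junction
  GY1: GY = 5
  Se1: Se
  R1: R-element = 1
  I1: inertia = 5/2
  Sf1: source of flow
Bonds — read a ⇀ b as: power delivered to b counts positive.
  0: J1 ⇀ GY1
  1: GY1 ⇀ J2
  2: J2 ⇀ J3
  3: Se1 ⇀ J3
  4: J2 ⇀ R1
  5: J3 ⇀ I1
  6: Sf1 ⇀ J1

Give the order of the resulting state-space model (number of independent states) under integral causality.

bond 3 |J3  (source Se1 imposes e)
bond 6 |Sf1  (Sf1 fixes flow; stroke at Sf1)
bond 0 |J1  (J1: last free bond brings effort in)
bond 1 |J2  (GY1 both-in/both-out from 0)
bond 5 |I1  (I1: I, integral causality)
bond 2 |J3  (J3: bond 5 brought flow, rest push out)
bond 4 |J2  (J2 flow already set via bond 2)

1  (I1 all integral)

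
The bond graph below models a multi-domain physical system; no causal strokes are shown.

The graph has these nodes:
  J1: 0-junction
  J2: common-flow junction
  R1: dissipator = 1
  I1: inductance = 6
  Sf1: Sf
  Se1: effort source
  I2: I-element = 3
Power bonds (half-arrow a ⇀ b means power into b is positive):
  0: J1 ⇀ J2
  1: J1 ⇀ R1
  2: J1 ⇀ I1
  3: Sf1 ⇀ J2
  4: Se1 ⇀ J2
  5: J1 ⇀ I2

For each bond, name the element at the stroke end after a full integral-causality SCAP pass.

β0 stroke→J2
β1 stroke→J1
β2 stroke→I1
β3 stroke→Sf1
β4 stroke→J2
β5 stroke→I2

bond 3 →Sf1  (Sf1: flow source, stroke at near end)
bond 4 →J2  (source Se1 imposes e)
bond 0 →J2  (J2: bond 3 brought flow, rest push out)
bond 2 →I1  (I1 outputs flow p/I1)
bond 5 →I2  (I2 integral (f out))
bond 1 →J1  (closing 0-jn rule on J1)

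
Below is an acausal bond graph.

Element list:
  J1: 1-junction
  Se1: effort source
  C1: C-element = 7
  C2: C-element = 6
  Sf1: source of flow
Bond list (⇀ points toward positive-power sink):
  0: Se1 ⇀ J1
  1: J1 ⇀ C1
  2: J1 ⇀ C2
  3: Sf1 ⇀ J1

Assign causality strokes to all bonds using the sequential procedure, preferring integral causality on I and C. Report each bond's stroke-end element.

#0 →J1  (source Se1 imposes e)
#3 →Sf1  (source Sf1 imposes f)
#1 →J1  (common-f at J1 fixed by 3)
#2 →J1  (1-jn J1 has f-setter on 3)

bond 0 |J1
bond 1 |J1
bond 2 |J1
bond 3 |Sf1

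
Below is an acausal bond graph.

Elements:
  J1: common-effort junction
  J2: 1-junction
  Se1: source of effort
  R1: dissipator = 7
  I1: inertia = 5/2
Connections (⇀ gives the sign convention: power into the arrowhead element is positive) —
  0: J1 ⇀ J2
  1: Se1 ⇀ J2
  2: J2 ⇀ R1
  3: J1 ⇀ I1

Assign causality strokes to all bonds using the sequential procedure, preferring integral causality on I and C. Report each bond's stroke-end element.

bond 0 |J1
bond 1 |J2
bond 2 |J2
bond 3 |I1

bond 1 stroke→J2  (Se1 fixes effort; stroke away)
bond 3 stroke→I1  (I1: I, integral causality)
bond 0 stroke→J1  (only one effort-in slot at J1)
bond 2 stroke→J2  (common-f at J2 fixed by 0)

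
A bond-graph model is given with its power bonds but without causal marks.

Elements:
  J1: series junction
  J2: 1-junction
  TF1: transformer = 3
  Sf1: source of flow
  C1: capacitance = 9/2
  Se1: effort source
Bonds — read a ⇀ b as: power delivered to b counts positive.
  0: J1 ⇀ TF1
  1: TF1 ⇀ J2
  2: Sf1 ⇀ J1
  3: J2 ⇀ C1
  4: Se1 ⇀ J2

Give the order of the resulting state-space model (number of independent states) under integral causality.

1  (C1 all integral)

#2 stroke→Sf1  (source Sf1 imposes f)
#4 stroke→J2  (source Se1 imposes e)
#0 stroke→J1  (common-f at J1 fixed by 2)
#1 stroke→TF1  (through TF1, causality passes straight; one stroke at TF1)
#3 stroke→J2  (1-jn J2 has f-setter on 1)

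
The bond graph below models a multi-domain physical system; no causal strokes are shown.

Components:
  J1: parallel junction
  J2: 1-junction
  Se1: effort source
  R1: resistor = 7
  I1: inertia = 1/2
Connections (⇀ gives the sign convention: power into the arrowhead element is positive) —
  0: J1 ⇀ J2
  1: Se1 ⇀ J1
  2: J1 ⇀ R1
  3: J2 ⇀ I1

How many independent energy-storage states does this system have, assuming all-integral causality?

#1 →J1  (source Se1 imposes e)
#0 →J2  (J1 effort already set via bond 1)
#2 →R1  (J1 effort already set via bond 1)
#3 →I1  (closing 1-jn rule on J2)

1  (I1 all integral)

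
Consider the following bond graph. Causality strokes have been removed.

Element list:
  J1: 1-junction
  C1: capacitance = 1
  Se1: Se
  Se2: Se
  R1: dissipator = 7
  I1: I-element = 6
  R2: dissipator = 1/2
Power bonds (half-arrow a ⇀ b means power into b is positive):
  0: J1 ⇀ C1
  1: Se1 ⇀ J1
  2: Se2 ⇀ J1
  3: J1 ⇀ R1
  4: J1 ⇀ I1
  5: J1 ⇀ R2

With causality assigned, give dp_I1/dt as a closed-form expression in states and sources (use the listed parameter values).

dp_I1/dt = E_Se1 + E_Se2 - 5*p_I1/4 - q_C1

bond 1 |J1  (Se1 (Se) sets effort on bond)
bond 2 |J1  (source Se2 imposes e)
bond 0 |J1  (C1 integral (e out))
bond 4 |I1  (I1 integral (f out))
bond 3 |J1  (J1 flow already set via bond 4)
bond 5 |J1  (J1 flow already set via bond 4)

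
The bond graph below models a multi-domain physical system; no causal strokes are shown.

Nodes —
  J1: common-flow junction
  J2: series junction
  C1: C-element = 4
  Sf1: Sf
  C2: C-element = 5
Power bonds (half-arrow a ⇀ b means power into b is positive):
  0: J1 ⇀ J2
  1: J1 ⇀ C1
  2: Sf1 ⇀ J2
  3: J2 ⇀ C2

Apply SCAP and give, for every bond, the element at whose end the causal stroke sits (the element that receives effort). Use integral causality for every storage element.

b2 stroke→Sf1  (Sf1 fixes flow; stroke at Sf1)
b0 stroke→J2  (1-jn J2 has f-setter on 2)
b3 stroke→J2  (J2 flow already set via bond 2)
b1 stroke→J1  (1-jn J1 has f-setter on 0)

#0 |J2
#1 |J1
#2 |Sf1
#3 |J2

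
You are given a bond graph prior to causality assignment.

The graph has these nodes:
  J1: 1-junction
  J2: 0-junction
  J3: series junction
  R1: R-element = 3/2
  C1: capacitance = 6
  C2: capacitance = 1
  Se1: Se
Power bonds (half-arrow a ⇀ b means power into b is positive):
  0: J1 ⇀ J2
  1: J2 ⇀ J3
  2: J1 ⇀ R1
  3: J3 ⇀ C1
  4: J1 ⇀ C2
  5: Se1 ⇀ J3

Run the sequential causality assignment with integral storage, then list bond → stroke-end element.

bond 0 stroke→J1
bond 1 stroke→J2
bond 2 stroke→R1
bond 3 stroke→J3
bond 4 stroke→J1
bond 5 stroke→J3

β5 →J3  (Se1 fixes effort; stroke away)
β3 →J3  (C1 integral (e out))
β1 →J2  (J3 needs exactly one f-in)
β0 →J1  (0-jn J2 has e-setter on 1)
β4 →J1  (C2: C, integral causality)
β2 →R1  (only one flow-in slot at J1)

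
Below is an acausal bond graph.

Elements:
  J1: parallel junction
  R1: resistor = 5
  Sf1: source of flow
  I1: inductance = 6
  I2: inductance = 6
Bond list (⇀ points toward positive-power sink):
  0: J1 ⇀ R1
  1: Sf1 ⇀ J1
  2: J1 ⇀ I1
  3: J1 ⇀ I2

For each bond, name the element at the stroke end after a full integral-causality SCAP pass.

β0 |J1
β1 |Sf1
β2 |I1
β3 |I2

β1 →Sf1  (Sf1: flow source, stroke at near end)
β2 →I1  (prefer integral on I1)
β3 →I2  (I2 outputs flow p/I2)
β0 →J1  (J1 needs exactly one e-in)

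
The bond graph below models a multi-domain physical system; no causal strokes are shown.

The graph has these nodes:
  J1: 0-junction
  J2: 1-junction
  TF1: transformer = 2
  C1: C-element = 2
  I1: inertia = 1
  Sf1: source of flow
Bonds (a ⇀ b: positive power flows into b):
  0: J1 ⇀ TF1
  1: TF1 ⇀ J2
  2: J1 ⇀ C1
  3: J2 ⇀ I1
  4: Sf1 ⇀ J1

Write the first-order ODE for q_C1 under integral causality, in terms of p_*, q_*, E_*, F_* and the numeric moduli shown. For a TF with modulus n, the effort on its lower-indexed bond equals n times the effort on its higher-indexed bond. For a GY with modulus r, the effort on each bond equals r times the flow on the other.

dq_C1/dt = F_Sf1 - p_I1/2

#4 →Sf1  (Sf1: flow source, stroke at near end)
#2 →J1  (C1 integral (e out))
#0 →TF1  (J1 effort already set via bond 2)
#1 →J2  (TF1: transformer flips bond 0)
#3 →I1  (only one flow-in slot at J2)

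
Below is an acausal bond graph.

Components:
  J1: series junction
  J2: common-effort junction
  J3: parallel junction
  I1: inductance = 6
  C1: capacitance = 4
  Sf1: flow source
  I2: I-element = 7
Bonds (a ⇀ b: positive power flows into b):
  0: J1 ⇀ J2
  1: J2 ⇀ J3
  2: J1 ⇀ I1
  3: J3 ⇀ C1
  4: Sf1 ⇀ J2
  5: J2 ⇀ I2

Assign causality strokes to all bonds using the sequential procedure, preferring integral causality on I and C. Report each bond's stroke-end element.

β0 stroke at J1
β1 stroke at J2
β2 stroke at I1
β3 stroke at J3
β4 stroke at Sf1
β5 stroke at I2

b4 |Sf1  (Sf1 fixes flow; stroke at Sf1)
b2 |I1  (I1: I, integral causality)
b0 |J1  (common-f at J1 fixed by 2)
b3 |J3  (C1: C, integral causality)
b1 |J2  (common-e at J3 fixed by 3)
b5 |I2  (common-e at J2 fixed by 1)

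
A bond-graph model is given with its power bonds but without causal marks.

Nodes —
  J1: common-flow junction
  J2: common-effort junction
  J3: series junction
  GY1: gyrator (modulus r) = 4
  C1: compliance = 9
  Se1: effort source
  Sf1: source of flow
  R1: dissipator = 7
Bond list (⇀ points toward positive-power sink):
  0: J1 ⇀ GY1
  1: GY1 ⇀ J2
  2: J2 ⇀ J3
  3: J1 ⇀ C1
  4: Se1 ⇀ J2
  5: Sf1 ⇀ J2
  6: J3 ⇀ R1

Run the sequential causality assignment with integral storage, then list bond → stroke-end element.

β4 →J2  (Se1 fixes effort; stroke away)
β5 →Sf1  (Sf1: flow source, stroke at near end)
β1 →GY1  (J2 effort already set via bond 4)
β2 →J3  (0-jn J2 has e-setter on 4)
β6 →R1  (J3 needs exactly one f-in)
β0 →GY1  (through GY1, causality inverts; strokes same side of GY1)
β3 →J1  (1-jn J1 has f-setter on 0)

b0 |GY1
b1 |GY1
b2 |J3
b3 |J1
b4 |J2
b5 |Sf1
b6 |R1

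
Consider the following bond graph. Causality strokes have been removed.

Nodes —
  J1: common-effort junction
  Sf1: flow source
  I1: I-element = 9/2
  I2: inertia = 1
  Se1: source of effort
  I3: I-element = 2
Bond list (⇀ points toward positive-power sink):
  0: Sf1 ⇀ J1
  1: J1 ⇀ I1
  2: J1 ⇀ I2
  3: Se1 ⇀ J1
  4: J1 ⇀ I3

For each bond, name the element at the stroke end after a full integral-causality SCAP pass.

bond 0 stroke at Sf1  (source Sf1 imposes f)
bond 3 stroke at J1  (source Se1 imposes e)
bond 1 stroke at I1  (J1 effort already set via bond 3)
bond 2 stroke at I2  (0-jn J1 has e-setter on 3)
bond 4 stroke at I3  (0-jn J1 has e-setter on 3)

β0 |Sf1
β1 |I1
β2 |I2
β3 |J1
β4 |I3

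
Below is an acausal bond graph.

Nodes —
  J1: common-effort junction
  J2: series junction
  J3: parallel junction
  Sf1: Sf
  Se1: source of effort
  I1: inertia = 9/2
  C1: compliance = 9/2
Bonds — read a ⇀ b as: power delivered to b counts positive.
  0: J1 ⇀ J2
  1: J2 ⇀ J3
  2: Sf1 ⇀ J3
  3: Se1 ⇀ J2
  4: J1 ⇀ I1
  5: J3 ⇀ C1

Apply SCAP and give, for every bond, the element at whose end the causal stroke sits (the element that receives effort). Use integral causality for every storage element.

b0 |J1
b1 |J2
b2 |Sf1
b3 |J2
b4 |I1
b5 |J3

b2 →Sf1  (Sf1 (Sf) sets flow on bond)
b3 →J2  (source Se1 imposes e)
b4 →I1  (I1: I, integral causality)
b0 →J1  (closing 0-jn rule on J1)
b1 →J2  (1-jn J2 has f-setter on 0)
b5 →J3  (J3: last free bond brings effort in)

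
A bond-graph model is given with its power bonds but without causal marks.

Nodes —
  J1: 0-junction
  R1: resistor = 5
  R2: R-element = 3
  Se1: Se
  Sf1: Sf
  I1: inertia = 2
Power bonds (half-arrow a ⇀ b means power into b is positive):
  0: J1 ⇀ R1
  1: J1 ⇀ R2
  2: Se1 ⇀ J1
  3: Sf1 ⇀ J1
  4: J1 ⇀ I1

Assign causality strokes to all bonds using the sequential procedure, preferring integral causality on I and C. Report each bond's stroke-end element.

β2 →J1  (source Se1 imposes e)
β3 →Sf1  (Sf1 (Sf) sets flow on bond)
β0 →R1  (J1 effort already set via bond 2)
β1 →R2  (J1 effort already set via bond 2)
β4 →I1  (common-e at J1 fixed by 2)

#0 |R1
#1 |R2
#2 |J1
#3 |Sf1
#4 |I1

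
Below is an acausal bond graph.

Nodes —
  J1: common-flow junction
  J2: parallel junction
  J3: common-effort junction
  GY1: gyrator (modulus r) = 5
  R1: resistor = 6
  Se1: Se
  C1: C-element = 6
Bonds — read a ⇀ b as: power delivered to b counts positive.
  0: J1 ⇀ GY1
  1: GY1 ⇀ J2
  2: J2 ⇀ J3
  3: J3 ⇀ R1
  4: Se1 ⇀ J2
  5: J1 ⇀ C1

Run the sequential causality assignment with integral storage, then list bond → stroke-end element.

b4 stroke→J2  (Se1 fixes effort; stroke away)
b1 stroke→GY1  (J2: bond 4 brought effort, rest push out)
b2 stroke→J3  (common-e at J2 fixed by 4)
b3 stroke→R1  (J3: bond 2 brought effort, rest push out)
b0 stroke→GY1  (GY1 both-in/both-out from 1)
b5 stroke→J1  (common-f at J1 fixed by 0)

β0 stroke→GY1
β1 stroke→GY1
β2 stroke→J3
β3 stroke→R1
β4 stroke→J2
β5 stroke→J1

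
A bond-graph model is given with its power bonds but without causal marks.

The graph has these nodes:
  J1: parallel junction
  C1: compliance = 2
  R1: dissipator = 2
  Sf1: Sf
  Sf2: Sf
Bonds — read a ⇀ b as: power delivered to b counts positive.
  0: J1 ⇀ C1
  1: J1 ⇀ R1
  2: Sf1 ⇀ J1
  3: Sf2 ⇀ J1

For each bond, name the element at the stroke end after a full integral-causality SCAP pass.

β0 |J1
β1 |R1
β2 |Sf1
β3 |Sf2

bond 2 stroke at Sf1  (source Sf1 imposes f)
bond 3 stroke at Sf2  (Sf2 (Sf) sets flow on bond)
bond 0 stroke at J1  (C1 integral (e out))
bond 1 stroke at R1  (J1: bond 0 brought effort, rest push out)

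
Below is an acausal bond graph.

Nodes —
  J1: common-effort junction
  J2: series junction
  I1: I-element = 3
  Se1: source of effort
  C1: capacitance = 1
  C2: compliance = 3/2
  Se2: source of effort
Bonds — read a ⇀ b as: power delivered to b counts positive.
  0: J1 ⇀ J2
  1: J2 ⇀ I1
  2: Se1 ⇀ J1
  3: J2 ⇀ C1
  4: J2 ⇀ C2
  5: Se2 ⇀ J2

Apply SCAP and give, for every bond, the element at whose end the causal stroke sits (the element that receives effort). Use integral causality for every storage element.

#2 stroke at J1  (Se1 fixes effort; stroke away)
#5 stroke at J2  (Se2 fixes effort; stroke away)
#0 stroke at J2  (J1: bond 2 brought effort, rest push out)
#1 stroke at I1  (I1 integral (f out))
#3 stroke at J2  (common-f at J2 fixed by 1)
#4 stroke at J2  (1-jn J2 has f-setter on 1)

b0 stroke→J2
b1 stroke→I1
b2 stroke→J1
b3 stroke→J2
b4 stroke→J2
b5 stroke→J2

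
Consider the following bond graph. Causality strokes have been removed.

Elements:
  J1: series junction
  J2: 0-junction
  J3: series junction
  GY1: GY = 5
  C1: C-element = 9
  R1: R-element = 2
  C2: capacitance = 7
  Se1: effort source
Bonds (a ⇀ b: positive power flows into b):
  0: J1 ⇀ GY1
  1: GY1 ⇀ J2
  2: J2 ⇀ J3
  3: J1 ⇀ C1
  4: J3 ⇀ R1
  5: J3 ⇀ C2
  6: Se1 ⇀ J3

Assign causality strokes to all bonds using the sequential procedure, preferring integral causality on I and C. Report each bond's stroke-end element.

b6 stroke at J3  (Se1 (Se) sets effort on bond)
b3 stroke at J1  (C1 integral (e out))
b0 stroke at GY1  (closing 1-jn rule on J1)
b1 stroke at GY1  (GY1: gyrator matches bond 0)
b2 stroke at J2  (closing 0-jn rule on J2)
b4 stroke at J3  (1-jn J3 has f-setter on 2)
b5 stroke at J3  (1-jn J3 has f-setter on 2)

β0 stroke→GY1
β1 stroke→GY1
β2 stroke→J2
β3 stroke→J1
β4 stroke→J3
β5 stroke→J3
β6 stroke→J3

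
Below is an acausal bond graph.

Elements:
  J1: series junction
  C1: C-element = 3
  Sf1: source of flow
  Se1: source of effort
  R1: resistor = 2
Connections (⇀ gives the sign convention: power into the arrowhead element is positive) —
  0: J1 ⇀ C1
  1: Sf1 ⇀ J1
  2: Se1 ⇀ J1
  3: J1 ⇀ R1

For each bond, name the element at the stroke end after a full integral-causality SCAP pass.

#0 →J1
#1 →Sf1
#2 →J1
#3 →J1

β1 →Sf1  (Sf1 (Sf) sets flow on bond)
β2 →J1  (Se1: effort source, stroke at far end)
β0 →J1  (1-jn J1 has f-setter on 1)
β3 →J1  (J1 flow already set via bond 1)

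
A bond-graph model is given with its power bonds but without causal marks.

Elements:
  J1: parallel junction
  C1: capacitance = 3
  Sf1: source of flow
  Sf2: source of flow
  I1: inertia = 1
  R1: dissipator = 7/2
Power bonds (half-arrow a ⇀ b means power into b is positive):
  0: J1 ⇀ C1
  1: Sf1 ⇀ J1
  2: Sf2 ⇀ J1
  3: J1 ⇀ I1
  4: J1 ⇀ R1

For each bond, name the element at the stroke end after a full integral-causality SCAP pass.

#1 →Sf1  (Sf1 fixes flow; stroke at Sf1)
#2 →Sf2  (Sf2: flow source, stroke at near end)
#0 →J1  (C1 outputs effort q/C1)
#3 →I1  (0-jn J1 has e-setter on 0)
#4 →R1  (J1: bond 0 brought effort, rest push out)

b0 →J1
b1 →Sf1
b2 →Sf2
b3 →I1
b4 →R1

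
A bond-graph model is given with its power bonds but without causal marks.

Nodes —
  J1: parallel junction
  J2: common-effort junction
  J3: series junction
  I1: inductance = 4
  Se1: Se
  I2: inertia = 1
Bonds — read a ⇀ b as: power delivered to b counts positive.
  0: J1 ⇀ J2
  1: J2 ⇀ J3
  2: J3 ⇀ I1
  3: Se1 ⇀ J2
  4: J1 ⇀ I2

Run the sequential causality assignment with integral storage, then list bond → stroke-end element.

b3 |J2  (Se1 (Se) sets effort on bond)
b0 |J1  (common-e at J2 fixed by 3)
b1 |J3  (J2 effort already set via bond 3)
b2 |I1  (J3 needs exactly one f-in)
b4 |I2  (0-jn J1 has e-setter on 0)

β0 stroke→J1
β1 stroke→J3
β2 stroke→I1
β3 stroke→J2
β4 stroke→I2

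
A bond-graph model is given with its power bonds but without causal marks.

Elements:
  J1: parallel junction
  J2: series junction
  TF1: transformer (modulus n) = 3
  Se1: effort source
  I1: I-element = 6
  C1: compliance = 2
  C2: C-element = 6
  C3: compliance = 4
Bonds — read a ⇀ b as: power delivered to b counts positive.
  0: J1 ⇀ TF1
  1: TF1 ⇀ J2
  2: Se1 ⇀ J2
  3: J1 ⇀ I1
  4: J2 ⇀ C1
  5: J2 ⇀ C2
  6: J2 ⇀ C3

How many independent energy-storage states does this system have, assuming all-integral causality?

β2 stroke at J2  (source Se1 imposes e)
β3 stroke at I1  (I1 outputs flow p/I1)
β0 stroke at J1  (closing 0-jn rule on J1)
β1 stroke at TF1  (TF1: transformer flips bond 0)
β4 stroke at J2  (1-jn J2 has f-setter on 1)
β5 stroke at J2  (J2 flow already set via bond 1)
β6 stroke at J2  (J2: bond 1 brought flow, rest push out)

4  (C1, C2, C3, I1 all integral)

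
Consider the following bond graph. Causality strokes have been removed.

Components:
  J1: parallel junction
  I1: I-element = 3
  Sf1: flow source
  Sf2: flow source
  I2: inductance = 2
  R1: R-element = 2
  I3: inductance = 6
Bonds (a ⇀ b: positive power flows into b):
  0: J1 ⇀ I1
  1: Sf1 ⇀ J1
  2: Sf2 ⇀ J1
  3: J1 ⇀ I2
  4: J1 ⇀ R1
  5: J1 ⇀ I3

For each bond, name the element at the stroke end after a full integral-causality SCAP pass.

#1 stroke at Sf1  (Sf1: flow source, stroke at near end)
#2 stroke at Sf2  (Sf2: flow source, stroke at near end)
#0 stroke at I1  (prefer integral on I1)
#3 stroke at I2  (I2: I, integral causality)
#5 stroke at I3  (prefer integral on I3)
#4 stroke at J1  (J1 needs exactly one e-in)

β0 |I1
β1 |Sf1
β2 |Sf2
β3 |I2
β4 |J1
β5 |I3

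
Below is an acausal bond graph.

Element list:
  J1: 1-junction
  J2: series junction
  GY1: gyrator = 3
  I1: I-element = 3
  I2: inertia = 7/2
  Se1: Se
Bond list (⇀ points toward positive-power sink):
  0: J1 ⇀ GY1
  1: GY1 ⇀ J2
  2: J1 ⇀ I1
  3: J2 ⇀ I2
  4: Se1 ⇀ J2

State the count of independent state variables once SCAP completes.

2  (I1, I2 all integral)

β4 |J2  (Se1 (Se) sets effort on bond)
β2 |I1  (I1: I, integral causality)
β0 |J1  (1-jn J1 has f-setter on 2)
β1 |J2  (through GY1, causality inverts; strokes same side of GY1)
β3 |I2  (J2: last free bond brings flow in)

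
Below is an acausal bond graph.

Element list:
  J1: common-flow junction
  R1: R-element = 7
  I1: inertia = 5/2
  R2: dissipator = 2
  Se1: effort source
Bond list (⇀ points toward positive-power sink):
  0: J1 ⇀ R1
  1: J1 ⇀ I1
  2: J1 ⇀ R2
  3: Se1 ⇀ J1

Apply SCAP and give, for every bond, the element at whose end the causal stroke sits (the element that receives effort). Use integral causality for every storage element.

bond 3 stroke at J1  (Se1 fixes effort; stroke away)
bond 1 stroke at I1  (prefer integral on I1)
bond 0 stroke at J1  (J1 flow already set via bond 1)
bond 2 stroke at J1  (J1: bond 1 brought flow, rest push out)

β0 →J1
β1 →I1
β2 →J1
β3 →J1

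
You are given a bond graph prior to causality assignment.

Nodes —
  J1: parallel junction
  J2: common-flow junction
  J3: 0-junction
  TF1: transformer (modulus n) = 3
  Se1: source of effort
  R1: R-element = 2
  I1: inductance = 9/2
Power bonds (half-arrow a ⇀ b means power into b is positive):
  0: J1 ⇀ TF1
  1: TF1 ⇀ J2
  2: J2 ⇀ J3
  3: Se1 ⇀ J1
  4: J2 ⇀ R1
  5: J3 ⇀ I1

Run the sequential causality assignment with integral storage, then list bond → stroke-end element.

b3 |J1  (Se1 fixes effort; stroke away)
b0 |TF1  (J1 effort already set via bond 3)
b1 |J2  (TF1 one-in-one-out from 0)
b5 |I1  (I1 outputs flow p/I1)
b2 |J3  (only one effort-in slot at J3)
b4 |J2  (1-jn J2 has f-setter on 2)

#0 →TF1
#1 →J2
#2 →J3
#3 →J1
#4 →J2
#5 →I1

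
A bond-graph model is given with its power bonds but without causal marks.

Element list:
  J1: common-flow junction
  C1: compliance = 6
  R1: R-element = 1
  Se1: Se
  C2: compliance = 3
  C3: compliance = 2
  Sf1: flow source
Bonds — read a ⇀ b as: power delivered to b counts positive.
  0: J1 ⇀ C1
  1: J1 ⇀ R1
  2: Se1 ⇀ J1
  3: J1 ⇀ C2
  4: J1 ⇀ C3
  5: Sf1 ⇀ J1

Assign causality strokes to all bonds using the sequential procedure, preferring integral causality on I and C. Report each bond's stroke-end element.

bond 2 |J1  (source Se1 imposes e)
bond 5 |Sf1  (Sf1 fixes flow; stroke at Sf1)
bond 0 |J1  (J1 flow already set via bond 5)
bond 1 |J1  (common-f at J1 fixed by 5)
bond 3 |J1  (common-f at J1 fixed by 5)
bond 4 |J1  (J1 flow already set via bond 5)

#0 stroke at J1
#1 stroke at J1
#2 stroke at J1
#3 stroke at J1
#4 stroke at J1
#5 stroke at Sf1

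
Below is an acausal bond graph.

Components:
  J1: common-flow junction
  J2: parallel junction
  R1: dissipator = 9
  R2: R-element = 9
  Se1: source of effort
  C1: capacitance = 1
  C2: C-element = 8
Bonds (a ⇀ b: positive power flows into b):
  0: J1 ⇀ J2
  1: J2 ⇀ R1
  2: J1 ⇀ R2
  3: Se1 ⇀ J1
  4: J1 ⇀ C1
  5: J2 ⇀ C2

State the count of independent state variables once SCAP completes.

2  (C1, C2 all integral)

bond 3 →J1  (Se1 (Se) sets effort on bond)
bond 4 →J1  (prefer integral on C1)
bond 5 →J2  (C2: C, integral causality)
bond 0 →J1  (J2 effort already set via bond 5)
bond 1 →R1  (0-jn J2 has e-setter on 5)
bond 2 →R2  (J1: last free bond brings flow in)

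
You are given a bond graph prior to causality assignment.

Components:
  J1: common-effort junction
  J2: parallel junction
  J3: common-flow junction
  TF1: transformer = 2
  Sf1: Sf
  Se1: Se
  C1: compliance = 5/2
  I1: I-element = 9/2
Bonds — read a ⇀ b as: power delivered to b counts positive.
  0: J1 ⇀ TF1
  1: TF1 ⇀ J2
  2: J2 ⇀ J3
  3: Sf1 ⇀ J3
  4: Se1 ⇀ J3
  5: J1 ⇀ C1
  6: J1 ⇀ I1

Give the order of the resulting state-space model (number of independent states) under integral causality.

b3 →Sf1  (Sf1 fixes flow; stroke at Sf1)
b4 →J3  (Se1: effort source, stroke at far end)
b2 →J3  (common-f at J3 fixed by 3)
b1 →J2  (closing 0-jn rule on J2)
b0 →TF1  (through TF1, causality passes straight; one stroke at TF1)
b5 →J1  (C1 integral (e out))
b6 →I1  (J1 effort already set via bond 5)

2  (C1, I1 all integral)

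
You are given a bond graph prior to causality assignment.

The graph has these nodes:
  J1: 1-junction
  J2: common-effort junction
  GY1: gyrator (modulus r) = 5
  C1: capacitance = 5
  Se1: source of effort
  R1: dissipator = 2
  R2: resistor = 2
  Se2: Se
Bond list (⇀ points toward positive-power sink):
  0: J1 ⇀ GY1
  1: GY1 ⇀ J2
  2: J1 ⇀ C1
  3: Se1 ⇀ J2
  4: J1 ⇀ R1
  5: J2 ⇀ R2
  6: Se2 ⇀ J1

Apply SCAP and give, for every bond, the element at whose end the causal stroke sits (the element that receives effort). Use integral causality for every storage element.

b0 |GY1
b1 |GY1
b2 |J1
b3 |J2
b4 |J1
b5 |R2
b6 |J1

β3 →J2  (Se1 fixes effort; stroke away)
β6 →J1  (Se2 fixes effort; stroke away)
β1 →GY1  (common-e at J2 fixed by 3)
β5 →R2  (J2: bond 3 brought effort, rest push out)
β0 →GY1  (through GY1, causality inverts; strokes same side of GY1)
β2 →J1  (J1: bond 0 brought flow, rest push out)
β4 →J1  (J1: bond 0 brought flow, rest push out)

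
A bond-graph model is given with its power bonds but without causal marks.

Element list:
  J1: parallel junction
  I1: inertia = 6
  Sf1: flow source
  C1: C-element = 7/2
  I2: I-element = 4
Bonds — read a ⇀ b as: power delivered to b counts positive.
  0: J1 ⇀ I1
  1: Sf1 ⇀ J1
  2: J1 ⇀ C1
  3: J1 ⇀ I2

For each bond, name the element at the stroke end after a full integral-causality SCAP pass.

#0 stroke at I1
#1 stroke at Sf1
#2 stroke at J1
#3 stroke at I2

#1 |Sf1  (Sf1: flow source, stroke at near end)
#0 |I1  (I1 outputs flow p/I1)
#2 |J1  (C1 integral (e out))
#3 |I2  (J1: bond 2 brought effort, rest push out)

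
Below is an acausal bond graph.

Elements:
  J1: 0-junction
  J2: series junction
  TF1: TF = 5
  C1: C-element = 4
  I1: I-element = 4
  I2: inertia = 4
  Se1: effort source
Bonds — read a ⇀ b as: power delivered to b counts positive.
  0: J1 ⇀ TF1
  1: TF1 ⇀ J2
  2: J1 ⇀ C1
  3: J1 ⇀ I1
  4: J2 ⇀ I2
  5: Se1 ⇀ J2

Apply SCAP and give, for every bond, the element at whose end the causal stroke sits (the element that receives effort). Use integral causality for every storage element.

b0 stroke at TF1
b1 stroke at J2
b2 stroke at J1
b3 stroke at I1
b4 stroke at I2
b5 stroke at J2

bond 5 →J2  (Se1 (Se) sets effort on bond)
bond 2 →J1  (C1 outputs effort q/C1)
bond 0 →TF1  (J1: bond 2 brought effort, rest push out)
bond 3 →I1  (0-jn J1 has e-setter on 2)
bond 1 →J2  (through TF1, causality passes straight; one stroke at TF1)
bond 4 →I2  (J2 needs exactly one f-in)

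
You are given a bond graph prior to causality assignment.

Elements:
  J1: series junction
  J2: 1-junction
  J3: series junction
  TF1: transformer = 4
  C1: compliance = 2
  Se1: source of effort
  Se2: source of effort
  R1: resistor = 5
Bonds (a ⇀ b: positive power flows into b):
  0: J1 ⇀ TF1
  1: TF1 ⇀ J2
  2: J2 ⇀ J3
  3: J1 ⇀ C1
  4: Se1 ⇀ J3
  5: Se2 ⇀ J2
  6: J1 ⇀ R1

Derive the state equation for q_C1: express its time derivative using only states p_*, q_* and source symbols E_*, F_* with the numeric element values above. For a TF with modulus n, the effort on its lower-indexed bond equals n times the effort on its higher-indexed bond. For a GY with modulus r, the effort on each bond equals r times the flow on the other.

dq_C1/dt = 4*E_Se1/5 + 4*E_Se2/5 - q_C1/10

β4 |J3  (Se1 fixes effort; stroke away)
β5 |J2  (Se2 fixes effort; stroke away)
β2 |J2  (J3: last free bond brings flow in)
β1 |TF1  (J2: last free bond brings flow in)
β0 |J1  (through TF1, causality passes straight; one stroke at TF1)
β3 |J1  (prefer integral on C1)
β6 |R1  (closing 1-jn rule on J1)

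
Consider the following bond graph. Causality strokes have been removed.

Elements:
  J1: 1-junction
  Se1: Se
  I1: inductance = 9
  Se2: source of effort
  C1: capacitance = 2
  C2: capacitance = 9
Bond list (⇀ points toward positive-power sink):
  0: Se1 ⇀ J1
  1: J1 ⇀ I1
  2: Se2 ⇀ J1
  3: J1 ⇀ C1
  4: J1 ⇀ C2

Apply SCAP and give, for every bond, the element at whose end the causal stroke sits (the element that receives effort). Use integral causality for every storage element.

#0 stroke→J1  (Se1 (Se) sets effort on bond)
#2 stroke→J1  (Se2 (Se) sets effort on bond)
#1 stroke→I1  (prefer integral on I1)
#3 stroke→J1  (J1: bond 1 brought flow, rest push out)
#4 stroke→J1  (J1 flow already set via bond 1)

β0 stroke at J1
β1 stroke at I1
β2 stroke at J1
β3 stroke at J1
β4 stroke at J1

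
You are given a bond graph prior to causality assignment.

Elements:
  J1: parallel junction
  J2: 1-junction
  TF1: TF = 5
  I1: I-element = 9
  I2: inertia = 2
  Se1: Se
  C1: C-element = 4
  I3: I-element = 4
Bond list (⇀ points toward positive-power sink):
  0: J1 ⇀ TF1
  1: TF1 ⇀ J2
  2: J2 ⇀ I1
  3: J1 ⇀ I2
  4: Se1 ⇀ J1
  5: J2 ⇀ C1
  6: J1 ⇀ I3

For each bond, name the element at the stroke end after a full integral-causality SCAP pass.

bond 0 |TF1
bond 1 |J2
bond 2 |I1
bond 3 |I2
bond 4 |J1
bond 5 |J2
bond 6 |I3

bond 4 stroke→J1  (Se1: effort source, stroke at far end)
bond 0 stroke→TF1  (J1 effort already set via bond 4)
bond 3 stroke→I2  (0-jn J1 has e-setter on 4)
bond 6 stroke→I3  (J1 effort already set via bond 4)
bond 1 stroke→J2  (through TF1, causality passes straight; one stroke at TF1)
bond 2 stroke→I1  (I1: I, integral causality)
bond 5 stroke→J2  (J2 flow already set via bond 2)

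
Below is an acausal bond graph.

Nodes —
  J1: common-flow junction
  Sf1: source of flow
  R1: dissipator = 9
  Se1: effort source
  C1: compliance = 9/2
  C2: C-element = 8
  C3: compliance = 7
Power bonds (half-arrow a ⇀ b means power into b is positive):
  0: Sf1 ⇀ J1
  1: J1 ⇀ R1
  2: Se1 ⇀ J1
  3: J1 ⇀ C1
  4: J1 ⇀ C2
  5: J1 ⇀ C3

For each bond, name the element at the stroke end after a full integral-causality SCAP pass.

#0 |Sf1  (Sf1 (Sf) sets flow on bond)
#2 |J1  (Se1 fixes effort; stroke away)
#1 |J1  (common-f at J1 fixed by 0)
#3 |J1  (J1 flow already set via bond 0)
#4 |J1  (J1: bond 0 brought flow, rest push out)
#5 |J1  (common-f at J1 fixed by 0)

β0 |Sf1
β1 |J1
β2 |J1
β3 |J1
β4 |J1
β5 |J1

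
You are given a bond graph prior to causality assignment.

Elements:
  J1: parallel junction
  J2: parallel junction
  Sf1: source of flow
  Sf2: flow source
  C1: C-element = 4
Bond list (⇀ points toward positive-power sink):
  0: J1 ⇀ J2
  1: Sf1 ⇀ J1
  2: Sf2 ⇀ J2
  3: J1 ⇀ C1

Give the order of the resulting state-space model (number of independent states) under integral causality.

1  (C1 all integral)

b1 →Sf1  (source Sf1 imposes f)
b2 →Sf2  (Sf2 (Sf) sets flow on bond)
b0 →J2  (closing 0-jn rule on J2)
b3 →J1  (closing 0-jn rule on J1)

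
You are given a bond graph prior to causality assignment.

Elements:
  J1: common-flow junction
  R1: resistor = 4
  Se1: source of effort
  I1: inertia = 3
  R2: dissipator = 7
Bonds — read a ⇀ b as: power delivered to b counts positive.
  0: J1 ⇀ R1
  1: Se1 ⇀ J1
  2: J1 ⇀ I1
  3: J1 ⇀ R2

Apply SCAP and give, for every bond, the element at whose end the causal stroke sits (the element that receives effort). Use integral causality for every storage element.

b1 stroke→J1  (Se1: effort source, stroke at far end)
b2 stroke→I1  (prefer integral on I1)
b0 stroke→J1  (J1: bond 2 brought flow, rest push out)
b3 stroke→J1  (J1: bond 2 brought flow, rest push out)

#0 →J1
#1 →J1
#2 →I1
#3 →J1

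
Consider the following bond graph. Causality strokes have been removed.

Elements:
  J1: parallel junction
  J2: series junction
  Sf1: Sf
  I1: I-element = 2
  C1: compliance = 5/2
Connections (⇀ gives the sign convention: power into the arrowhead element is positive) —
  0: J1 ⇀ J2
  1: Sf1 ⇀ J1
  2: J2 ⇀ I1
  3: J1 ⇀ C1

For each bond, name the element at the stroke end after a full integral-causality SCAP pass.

bond 0 stroke→J2
bond 1 stroke→Sf1
bond 2 stroke→I1
bond 3 stroke→J1

β1 stroke→Sf1  (Sf1 (Sf) sets flow on bond)
β2 stroke→I1  (I1: I, integral causality)
β0 stroke→J2  (common-f at J2 fixed by 2)
β3 stroke→J1  (only one effort-in slot at J1)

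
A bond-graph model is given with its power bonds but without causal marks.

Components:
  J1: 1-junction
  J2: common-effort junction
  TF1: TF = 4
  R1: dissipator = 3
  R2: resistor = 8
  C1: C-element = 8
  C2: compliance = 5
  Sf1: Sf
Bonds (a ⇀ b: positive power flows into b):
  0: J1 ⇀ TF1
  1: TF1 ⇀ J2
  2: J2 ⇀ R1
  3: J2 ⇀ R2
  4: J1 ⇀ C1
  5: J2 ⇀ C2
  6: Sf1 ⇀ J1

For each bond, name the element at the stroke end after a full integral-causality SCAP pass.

b6 stroke→Sf1  (Sf1 fixes flow; stroke at Sf1)
b0 stroke→J1  (J1: bond 6 brought flow, rest push out)
b4 stroke→J1  (1-jn J1 has f-setter on 6)
b1 stroke→TF1  (through TF1, causality passes straight; one stroke at TF1)
b5 stroke→J2  (C2 integral (e out))
b2 stroke→R1  (0-jn J2 has e-setter on 5)
b3 stroke→R2  (J2 effort already set via bond 5)

b0 |J1
b1 |TF1
b2 |R1
b3 |R2
b4 |J1
b5 |J2
b6 |Sf1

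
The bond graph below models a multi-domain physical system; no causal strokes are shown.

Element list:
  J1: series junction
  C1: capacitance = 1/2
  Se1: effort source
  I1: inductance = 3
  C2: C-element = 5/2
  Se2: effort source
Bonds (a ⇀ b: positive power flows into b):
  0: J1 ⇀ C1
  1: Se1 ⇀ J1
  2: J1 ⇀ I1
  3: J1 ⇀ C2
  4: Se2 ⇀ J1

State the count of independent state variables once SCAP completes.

#1 →J1  (Se1 fixes effort; stroke away)
#4 →J1  (Se2 fixes effort; stroke away)
#0 →J1  (prefer integral on C1)
#2 →I1  (I1 outputs flow p/I1)
#3 →J1  (J1: bond 2 brought flow, rest push out)

3  (C1, C2, I1 all integral)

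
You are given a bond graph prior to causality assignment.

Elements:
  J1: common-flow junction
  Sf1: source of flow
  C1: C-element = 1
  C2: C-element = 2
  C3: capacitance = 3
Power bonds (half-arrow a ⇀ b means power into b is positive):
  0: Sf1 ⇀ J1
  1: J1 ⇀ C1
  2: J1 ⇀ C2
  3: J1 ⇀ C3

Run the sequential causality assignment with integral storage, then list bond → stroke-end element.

bond 0 stroke→Sf1  (source Sf1 imposes f)
bond 1 stroke→J1  (1-jn J1 has f-setter on 0)
bond 2 stroke→J1  (J1 flow already set via bond 0)
bond 3 stroke→J1  (common-f at J1 fixed by 0)

β0 |Sf1
β1 |J1
β2 |J1
β3 |J1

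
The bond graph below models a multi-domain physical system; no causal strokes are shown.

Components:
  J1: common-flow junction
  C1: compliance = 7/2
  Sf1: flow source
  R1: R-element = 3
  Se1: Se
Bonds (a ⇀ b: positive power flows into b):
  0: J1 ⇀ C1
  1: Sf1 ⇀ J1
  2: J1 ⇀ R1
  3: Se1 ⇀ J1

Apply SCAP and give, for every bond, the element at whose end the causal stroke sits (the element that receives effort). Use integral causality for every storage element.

β1 →Sf1  (Sf1 (Sf) sets flow on bond)
β3 →J1  (source Se1 imposes e)
β0 →J1  (J1 flow already set via bond 1)
β2 →J1  (common-f at J1 fixed by 1)

#0 stroke at J1
#1 stroke at Sf1
#2 stroke at J1
#3 stroke at J1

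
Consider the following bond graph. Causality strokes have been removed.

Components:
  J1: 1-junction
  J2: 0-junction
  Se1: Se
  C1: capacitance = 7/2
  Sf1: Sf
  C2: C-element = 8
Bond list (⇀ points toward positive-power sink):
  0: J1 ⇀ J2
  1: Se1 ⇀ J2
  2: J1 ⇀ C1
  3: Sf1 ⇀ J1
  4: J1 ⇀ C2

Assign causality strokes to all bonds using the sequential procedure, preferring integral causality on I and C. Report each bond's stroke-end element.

β0 |J1
β1 |J2
β2 |J1
β3 |Sf1
β4 |J1

bond 1 |J2  (Se1: effort source, stroke at far end)
bond 3 |Sf1  (Sf1 (Sf) sets flow on bond)
bond 0 |J1  (J1: bond 3 brought flow, rest push out)
bond 2 |J1  (J1: bond 3 brought flow, rest push out)
bond 4 |J1  (common-f at J1 fixed by 3)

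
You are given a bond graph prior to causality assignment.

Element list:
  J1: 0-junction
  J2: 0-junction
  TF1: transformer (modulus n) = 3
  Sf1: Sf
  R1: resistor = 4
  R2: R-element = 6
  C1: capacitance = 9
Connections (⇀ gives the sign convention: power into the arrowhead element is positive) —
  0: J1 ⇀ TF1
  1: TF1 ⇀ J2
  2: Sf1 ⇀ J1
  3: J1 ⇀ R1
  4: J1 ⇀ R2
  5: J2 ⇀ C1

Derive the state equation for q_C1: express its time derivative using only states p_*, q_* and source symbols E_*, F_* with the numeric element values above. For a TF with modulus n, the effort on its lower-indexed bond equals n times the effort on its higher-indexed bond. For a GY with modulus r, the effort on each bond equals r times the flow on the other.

β2 stroke at Sf1  (Sf1 (Sf) sets flow on bond)
β5 stroke at J2  (C1: C, integral causality)
β1 stroke at TF1  (0-jn J2 has e-setter on 5)
β0 stroke at J1  (TF TF1: opposite of bond 1)
β3 stroke at R1  (common-e at J1 fixed by 0)
β4 stroke at R2  (J1 effort already set via bond 0)

dq_C1/dt = 3*F_Sf1 - 5*q_C1/12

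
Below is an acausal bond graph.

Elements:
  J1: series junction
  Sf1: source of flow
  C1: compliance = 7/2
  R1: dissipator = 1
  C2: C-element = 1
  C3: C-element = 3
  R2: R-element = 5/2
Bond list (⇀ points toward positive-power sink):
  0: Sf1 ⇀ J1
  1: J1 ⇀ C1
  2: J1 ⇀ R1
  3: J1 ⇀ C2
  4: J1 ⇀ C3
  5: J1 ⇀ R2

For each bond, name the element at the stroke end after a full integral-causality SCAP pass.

β0 stroke→Sf1
β1 stroke→J1
β2 stroke→J1
β3 stroke→J1
β4 stroke→J1
β5 stroke→J1

b0 |Sf1  (Sf1 fixes flow; stroke at Sf1)
b1 |J1  (common-f at J1 fixed by 0)
b2 |J1  (common-f at J1 fixed by 0)
b3 |J1  (J1: bond 0 brought flow, rest push out)
b4 |J1  (1-jn J1 has f-setter on 0)
b5 |J1  (1-jn J1 has f-setter on 0)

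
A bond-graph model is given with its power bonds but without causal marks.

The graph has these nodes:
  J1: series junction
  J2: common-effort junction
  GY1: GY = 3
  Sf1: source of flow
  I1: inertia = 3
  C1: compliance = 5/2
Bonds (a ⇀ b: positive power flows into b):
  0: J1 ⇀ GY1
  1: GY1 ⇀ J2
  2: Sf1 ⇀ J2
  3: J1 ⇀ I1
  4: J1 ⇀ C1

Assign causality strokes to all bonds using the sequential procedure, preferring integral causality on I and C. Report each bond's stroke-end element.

β0 stroke→J1
β1 stroke→J2
β2 stroke→Sf1
β3 stroke→I1
β4 stroke→J1

bond 2 →Sf1  (Sf1 fixes flow; stroke at Sf1)
bond 1 →J2  (J2: last free bond brings effort in)
bond 0 →J1  (through GY1, causality inverts; strokes same side of GY1)
bond 3 →I1  (I1: I, integral causality)
bond 4 →J1  (1-jn J1 has f-setter on 3)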